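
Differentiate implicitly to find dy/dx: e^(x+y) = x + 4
Differentiate both sides with respect to x, treating y as y(x). By the chain rule, any term containing y contributes a factor of y' = dy/dx when we differentiate it.

Move every term to one side and write the relation as F(x, y) = 0. Term by term,
  d/dx[-x] = -1
  d/dx[e^(x + y)] = (y' + 1)·e^(x + y)
  d/dx[-4] = 0

The pieces without y' make up ∂F/∂x and the coefficient of y' is ∂F/∂y:
  ∂F/∂x = e^(x + y) - 1,
  ∂F/∂y = e^(x + y).

Since d/dx[F] = ∂F/∂x + (∂F/∂y)·y' = 0, solve for y':
  (∂F/∂y)·y' = -∂F/∂x
  dy/dx = -(∂F/∂x)/(∂F/∂y) = -(e^(x + y) - 1)/(e^(x + y)) = e^(-x - y) - 1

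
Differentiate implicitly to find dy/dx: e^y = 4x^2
Differentiate both sides with respect to x, treating y as y(x). By the chain rule, any term containing y contributes a factor of y' = dy/dx when we differentiate it.

Move every term to one side and write the relation as F(x, y) = 0. Term by term,
  d/dx[-4x^2] = -8x
  d/dx[e^(y)] = y'·e^(y)

The pieces without y' make up ∂F/∂x and the coefficient of y' is ∂F/∂y:
  ∂F/∂x = -8x,
  ∂F/∂y = e^(y).

Since d/dx[F] = ∂F/∂x + (∂F/∂y)·y' = 0, solve for y':
  (∂F/∂y)·y' = -∂F/∂x
  dy/dx = -(∂F/∂x)/(∂F/∂y) = -(-8x)/(e^(y)) = 8x·e^(-y)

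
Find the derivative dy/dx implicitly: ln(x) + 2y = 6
Apply d/dx to both sides, remembering that y depends on x. Each occurrence of y therefore brings in a y' = dy/dx via the chain rule.

With F(x, y) equal to the left-hand side minus the right, differentiate F term by term:
  d/dx[2y] = 2·y'
  d/dx[ln(x)] = 1/x
  d/dx[-6] = 0
Adding these up, d/dx[F] = 0 becomes
  (1/x) + (2)·y' = 0,
so isolating y',
  dy/dx = -(1/x)/(2) = -1/(2x)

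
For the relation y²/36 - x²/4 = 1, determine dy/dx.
Apply d/dx to both sides, remembering that y depends on x. Each occurrence of y therefore brings in a y' = dy/dx via the chain rule.

With F(x, y) equal to the left-hand side minus the right, differentiate F term by term:
  d/dx[-x^2/4] = -x/2
  d/dx[y^2/36] = y·y'/18
  d/dx[-1] = 0
Adding these up, d/dx[F] = 0 becomes
  (-x/2) + (y/18)·y' = 0,
so isolating y',
  dy/dx = -(-x/2)/(y/18) = 9x/y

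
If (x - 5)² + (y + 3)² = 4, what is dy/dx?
Take d/dx of both sides. Since y is implicitly a function of x, the chain rule attaches a y' = dy/dx factor whenever we differentiate through y.

Set F(x, y) = (left side) − (right side), so the curve is F = 0. Differentiating each term of F:
  d/dx[(x - 5)^2] = 2x - 10
  d/dx[(y + 3)^2] = 2·y'(y + 3)
  d/dx[-4] = 0

Collecting, the y'-free part is the partial derivative in x and the y' coefficient is the partial derivative in y:
  ∂F/∂x = 2x - 10
  ∂F/∂y = 2y + 6

so d/dx[F(x, y(x))] = ∂F/∂x + (∂F/∂y)·y' = 0. Rearranging,
  dy/dx = -(∂F/∂x)/(∂F/∂y) = -(2x - 10)/(2y + 6) = (5 - x)/(y + 3)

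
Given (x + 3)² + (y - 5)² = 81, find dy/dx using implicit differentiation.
Differentiate the relation implicitly: treat y = y(x) and apply the chain rule, so every y-derivative picks up a y' = dy/dx factor.

With everything moved to the left-hand side, differentiate term by term:
  d/dx[(x + 3)^2] = 2x + 6
  d/dx[(y - 5)^2] = 2·y'(y - 5)
  d/dx[-81] = 0

Separating the contributions that come from x directly and those that come through y:
  without y':      2x + 6
  multiplying y':  2y - 10

so (2x + 6) + (2y - 10)·y' = 0, and therefore
  dy/dx = -(2x + 6)/(2y - 10) = (-x - 3)/(y - 5)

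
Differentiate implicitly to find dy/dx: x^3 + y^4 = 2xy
Differentiate the relation implicitly: treat y = y(x) and apply the chain rule, so every y-derivative picks up a y' = dy/dx factor.

With everything moved to the left-hand side, differentiate term by term:
  d/dx[x^3] = 3x^2
  d/dx[-2xy] = -2x·y' - 2y
  d/dx[y^4] = 4y^3·y'

Separating the contributions that come from x directly and those that come through y:
  without y':      3x^2 - 2y
  multiplying y':  -2x + 4y^3

so (3x^2 - 2y) + (-2x + 4y^3)·y' = 0, and therefore
  dy/dx = -(3x^2 - 2y)/(-2x + 4y^3) = (3x^2/2 - y)/(x - 2y^3)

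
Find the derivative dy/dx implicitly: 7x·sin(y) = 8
Take d/dx of both sides. Since y is implicitly a function of x, the chain rule attaches a y' = dy/dx factor whenever we differentiate through y.

Set F(x, y) = (left side) − (right side), so the curve is F = 0. Differentiating each term of F:
  d/dx[7x·sin(y)] = 7x·y'·cos(y) + 7sin(y)
  d/dx[-8] = 0

Collecting, the y'-free part is the partial derivative in x and the y' coefficient is the partial derivative in y:
  ∂F/∂x = 7sin(y)
  ∂F/∂y = 7x·cos(y)

so d/dx[F(x, y(x))] = ∂F/∂x + (∂F/∂y)·y' = 0. Rearranging,
  dy/dx = -(∂F/∂x)/(∂F/∂y) = -(7sin(y))/(7x·cos(y)) = -tan(y)/x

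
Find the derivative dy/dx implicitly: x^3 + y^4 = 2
Differentiate the relation implicitly: treat y = y(x) and apply the chain rule, so every y-derivative picks up a y' = dy/dx factor.

With everything moved to the left-hand side, differentiate term by term:
  d/dx[x^3] = 3x^2
  d/dx[y^4] = 4y^3·y'
  d/dx[-2] = 0

Separating the contributions that come from x directly and those that come through y:
  without y':      3x^2
  multiplying y':  4y^3

so (3x^2) + (4y^3)·y' = 0, and therefore
  dy/dx = -(3x^2)/(4y^3) = -3x^2/(4y^3)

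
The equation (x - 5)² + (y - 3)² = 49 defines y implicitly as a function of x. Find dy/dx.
Differentiate both sides with respect to x, treating y as y(x). By the chain rule, any term containing y contributes a factor of y' = dy/dx when we differentiate it.

Move every term to one side and write the relation as F(x, y) = 0. Term by term,
  d/dx[(x - 5)^2] = 2x - 10
  d/dx[(y - 3)^2] = 2·y'(y - 3)
  d/dx[-49] = 0

The pieces without y' make up ∂F/∂x and the coefficient of y' is ∂F/∂y:
  ∂F/∂x = 2x - 10,
  ∂F/∂y = 2y - 6.

Since d/dx[F] = ∂F/∂x + (∂F/∂y)·y' = 0, solve for y':
  (∂F/∂y)·y' = -∂F/∂x
  dy/dx = -(∂F/∂x)/(∂F/∂y) = -(2x - 10)/(2y - 6) = (5 - x)/(y - 3)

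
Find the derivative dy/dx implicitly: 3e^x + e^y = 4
Take d/dx of both sides. Since y is implicitly a function of x, the chain rule attaches a y' = dy/dx factor whenever we differentiate through y.

Set F(x, y) = (left side) − (right side), so the curve is F = 0. Differentiating each term of F:
  d/dx[3e^(x)] = 3e^(x)
  d/dx[e^(y)] = y'·e^(y)
  d/dx[-4] = 0

Collecting, the y'-free part is the partial derivative in x and the y' coefficient is the partial derivative in y:
  ∂F/∂x = 3e^(x)
  ∂F/∂y = e^(y)

so d/dx[F(x, y(x))] = ∂F/∂x + (∂F/∂y)·y' = 0. Rearranging,
  dy/dx = -(∂F/∂x)/(∂F/∂y) = -(3e^(x))/(e^(y)) = -3e^(x - y)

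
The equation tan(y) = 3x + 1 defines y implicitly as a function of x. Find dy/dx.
Apply d/dx to both sides, remembering that y depends on x. Each occurrence of y therefore brings in a y' = dy/dx via the chain rule.

With F(x, y) equal to the left-hand side minus the right, differentiate F term by term:
  d/dx[-3x] = -3
  d/dx[tan(y)] = y'(tan(y)^2 + 1)
  d/dx[-1] = 0
Adding these up, d/dx[F] = 0 becomes
  (-3) + (tan(y)^2 + 1)·y' = 0,
so isolating y',
  dy/dx = -(-3)/(tan(y)^2 + 1) = 3cos(y)^2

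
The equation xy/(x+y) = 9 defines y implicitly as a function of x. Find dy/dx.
Take d/dx of both sides. Since y is implicitly a function of x, the chain rule attaches a y' = dy/dx factor whenever we differentiate through y.

Set F(x, y) = (left side) − (right side), so the curve is F = 0. Differentiating each term of F:
  d/dx[xy/(x + y)] = xy(-y' - 1)/(x + y)^2 + x·y'/(x + y) + y/(x + y)
  d/dx[-9] = 0

Collecting, the y'-free part is the partial derivative in x and the y' coefficient is the partial derivative in y:
  ∂F/∂x = -xy/(x + y)^2 + y/(x + y)
  ∂F/∂y = -xy/(x + y)^2 + x/(x + y)

so d/dx[F(x, y(x))] = ∂F/∂x + (∂F/∂y)·y' = 0. Rearranging,
  dy/dx = -(∂F/∂x)/(∂F/∂y) = -(-xy/(x + y)^2 + y/(x + y))/(-xy/(x + y)^2 + x/(x + y))
        = -(y^2/(x + y)^2)/(x^2/(x + y)^2) = -y^2/x^2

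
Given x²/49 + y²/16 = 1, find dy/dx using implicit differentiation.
Differentiate both sides with respect to x, treating y as y(x). By the chain rule, any term containing y contributes a factor of y' = dy/dx when we differentiate it.

Move every term to one side and write the relation as F(x, y) = 0. Term by term,
  d/dx[x^2/49] = 2x/49
  d/dx[y^2/16] = y·y'/8
  d/dx[-1] = 0

The pieces without y' make up ∂F/∂x and the coefficient of y' is ∂F/∂y:
  ∂F/∂x = 2x/49,
  ∂F/∂y = y/8.

Since d/dx[F] = ∂F/∂x + (∂F/∂y)·y' = 0, solve for y':
  (∂F/∂y)·y' = -∂F/∂x
  dy/dx = -(∂F/∂x)/(∂F/∂y) = -(2x/49)/(y/8) = -16x/(49y)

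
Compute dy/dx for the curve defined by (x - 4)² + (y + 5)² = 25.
Differentiate both sides with respect to x, treating y as y(x). By the chain rule, any term containing y contributes a factor of y' = dy/dx when we differentiate it.

Move every term to one side and write the relation as F(x, y) = 0. Term by term,
  d/dx[(x - 4)^2] = 2x - 8
  d/dx[(y + 5)^2] = 2·y'(y + 5)
  d/dx[-25] = 0

The pieces without y' make up ∂F/∂x and the coefficient of y' is ∂F/∂y:
  ∂F/∂x = 2x - 8,
  ∂F/∂y = 2y + 10.

Since d/dx[F] = ∂F/∂x + (∂F/∂y)·y' = 0, solve for y':
  (∂F/∂y)·y' = -∂F/∂x
  dy/dx = -(∂F/∂x)/(∂F/∂y) = -(2x - 8)/(2y + 10) = (4 - x)/(y + 5)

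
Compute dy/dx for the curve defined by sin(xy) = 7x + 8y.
Apply d/dx to both sides, remembering that y depends on x. Each occurrence of y therefore brings in a y' = dy/dx via the chain rule.

With F(x, y) equal to the left-hand side minus the right, differentiate F term by term:
  d/dx[-7x] = -7
  d/dx[-8y] = -8·y'
  d/dx[sin(xy)] = (x·y' + y)·cos(xy)
Adding these up, d/dx[F] = 0 becomes
  (y·cos(xy) - 7) + (x·cos(xy) - 8)·y' = 0,
so isolating y',
  dy/dx = -(y·cos(xy) - 7)/(x·cos(xy) - 8) = (-y·cos(xy) + 7)/(x·cos(xy) - 8)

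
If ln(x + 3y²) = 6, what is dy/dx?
Take d/dx of both sides. Since y is implicitly a function of x, the chain rule attaches a y' = dy/dx factor whenever we differentiate through y.

Set F(x, y) = (left side) − (right side), so the curve is F = 0. Differentiating each term of F:
  d/dx[ln(x + 3y^2)] = (6y·y' + 1)/(x + 3y^2)
  d/dx[-6] = 0

Collecting, the y'-free part is the partial derivative in x and the y' coefficient is the partial derivative in y:
  ∂F/∂x = 1/(x + 3y^2)
  ∂F/∂y = 6y/(x + 3y^2)

so d/dx[F(x, y(x))] = ∂F/∂x + (∂F/∂y)·y' = 0. Rearranging,
  dy/dx = -(∂F/∂x)/(∂F/∂y) = -(1/(x + 3y^2))/(6y/(x + 3y^2)) = -1/(6y)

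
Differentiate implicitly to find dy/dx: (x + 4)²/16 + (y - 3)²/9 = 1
Apply d/dx to both sides, remembering that y depends on x. Each occurrence of y therefore brings in a y' = dy/dx via the chain rule.

With F(x, y) equal to the left-hand side minus the right, differentiate F term by term:
  d/dx[(x + 4)^2/16] = x/8 + 1/2
  d/dx[(y - 3)^2/9] = 2·y'(y - 3)/9
  d/dx[-1] = 0
Adding these up, d/dx[F] = 0 becomes
  (x/8 + 1/2) + (2y/9 - 2/3)·y' = 0,
so isolating y',
  dy/dx = -(x/8 + 1/2)/(2y/9 - 2/3)
        = -((x + 4)/8)/(2(y - 3)/9) = 9(-x - 4)/(16(y - 3))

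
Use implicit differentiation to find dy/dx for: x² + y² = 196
Differentiate the relation implicitly: treat y = y(x) and apply the chain rule, so every y-derivative picks up a y' = dy/dx factor.

With everything moved to the left-hand side, differentiate term by term:
  d/dx[x^2] = 2x
  d/dx[y^2] = 2y·y'
  d/dx[-196] = 0

Separating the contributions that come from x directly and those that come through y:
  without y':      2x
  multiplying y':  2y

so (2x) + (2y)·y' = 0, and therefore
  dy/dx = -(2x)/(2y) = -x/y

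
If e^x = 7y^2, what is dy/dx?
Differentiate the relation implicitly: treat y = y(x) and apply the chain rule, so every y-derivative picks up a y' = dy/dx factor.

With everything moved to the left-hand side, differentiate term by term:
  d/dx[-7y^2] = -14y·y'
  d/dx[e^(x)] = e^(x)

Separating the contributions that come from x directly and those that come through y:
  without y':      e^(x)
  multiplying y':  -14y

so (e^(x)) + (-14y)·y' = 0, and therefore
  dy/dx = -(e^(x))/(-14y) = e^(x)/(14y)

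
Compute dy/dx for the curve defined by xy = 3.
Apply d/dx to both sides, remembering that y depends on x. Each occurrence of y therefore brings in a y' = dy/dx via the chain rule.

With F(x, y) equal to the left-hand side minus the right, differentiate F term by term:
  d/dx[xy] = x·y' + y
  d/dx[-3] = 0
Adding these up, d/dx[F] = 0 becomes
  (y) + (x)·y' = 0,
so isolating y',
  dy/dx = -(y)/(x) = -y/x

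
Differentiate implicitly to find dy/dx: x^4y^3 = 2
Differentiate the relation implicitly: treat y = y(x) and apply the chain rule, so every y-derivative picks up a y' = dy/dx factor.

With everything moved to the left-hand side, differentiate term by term:
  d/dx[x^4y^3] = 3x^4y^2·y' + 4x^3y^3
  d/dx[-2] = 0

Separating the contributions that come from x directly and those that come through y:
  without y':      4x^3y^3
  multiplying y':  3x^4y^2

so (4x^3y^3) + (3x^4y^2)·y' = 0, and therefore
  dy/dx = -(4x^3y^3)/(3x^4y^2) = -4y/(3x)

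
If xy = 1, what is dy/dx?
Differentiate both sides with respect to x, treating y as y(x). By the chain rule, any term containing y contributes a factor of y' = dy/dx when we differentiate it.

Move every term to one side and write the relation as F(x, y) = 0. Term by term,
  d/dx[xy] = x·y' + y
  d/dx[-1] = 0

The pieces without y' make up ∂F/∂x and the coefficient of y' is ∂F/∂y:
  ∂F/∂x = y,
  ∂F/∂y = x.

Since d/dx[F] = ∂F/∂x + (∂F/∂y)·y' = 0, solve for y':
  (∂F/∂y)·y' = -∂F/∂x
  dy/dx = -(∂F/∂x)/(∂F/∂y) = -(y)/(x) = -y/x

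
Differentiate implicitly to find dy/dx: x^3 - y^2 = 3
Take d/dx of both sides. Since y is implicitly a function of x, the chain rule attaches a y' = dy/dx factor whenever we differentiate through y.

Set F(x, y) = (left side) − (right side), so the curve is F = 0. Differentiating each term of F:
  d/dx[x^3] = 3x^2
  d/dx[-y^2] = -2y·y'
  d/dx[-3] = 0

Collecting, the y'-free part is the partial derivative in x and the y' coefficient is the partial derivative in y:
  ∂F/∂x = 3x^2
  ∂F/∂y = -2y

so d/dx[F(x, y(x))] = ∂F/∂x + (∂F/∂y)·y' = 0. Rearranging,
  dy/dx = -(∂F/∂x)/(∂F/∂y) = -(3x^2)/(-2y) = 3x^2/(2y)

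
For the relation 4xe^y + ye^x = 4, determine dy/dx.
Differentiate both sides with respect to x, treating y as y(x). By the chain rule, any term containing y contributes a factor of y' = dy/dx when we differentiate it.

Move every term to one side and write the relation as F(x, y) = 0. Term by term,
  d/dx[4x·e^(y)] = 4x·y'·e^(y) + 4e^(y)
  d/dx[y·e^(x)] = y·e^(x) + y'·e^(x)
  d/dx[-4] = 0

The pieces without y' make up ∂F/∂x and the coefficient of y' is ∂F/∂y:
  ∂F/∂x = y·e^(x) + 4e^(y),
  ∂F/∂y = 4x·e^(y) + e^(x).

Since d/dx[F] = ∂F/∂x + (∂F/∂y)·y' = 0, solve for y':
  (∂F/∂y)·y' = -∂F/∂x
  dy/dx = -(∂F/∂x)/(∂F/∂y) = -(y·e^(x) + 4e^(y))/(4x·e^(y) + e^(x)) = (-y·e^(x) - 4e^(y))/(4x·e^(y) + e^(x))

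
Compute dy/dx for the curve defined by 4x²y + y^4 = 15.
Differentiate both sides with respect to x, treating y as y(x). By the chain rule, any term containing y contributes a factor of y' = dy/dx when we differentiate it.

Move every term to one side and write the relation as F(x, y) = 0. Term by term,
  d/dx[4x^2y] = 4x^2·y' + 8xy
  d/dx[y^4] = 4y^3·y'
  d/dx[-15] = 0

The pieces without y' make up ∂F/∂x and the coefficient of y' is ∂F/∂y:
  ∂F/∂x = 8xy,
  ∂F/∂y = 4x^2 + 4y^3.

Since d/dx[F] = ∂F/∂x + (∂F/∂y)·y' = 0, solve for y':
  (∂F/∂y)·y' = -∂F/∂x
  dy/dx = -(∂F/∂x)/(∂F/∂y) = -(8xy)/(4x^2 + 4y^3) = -2xy/(x^2 + y^3)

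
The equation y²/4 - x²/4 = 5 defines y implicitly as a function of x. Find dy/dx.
Differentiate the relation implicitly: treat y = y(x) and apply the chain rule, so every y-derivative picks up a y' = dy/dx factor.

With everything moved to the left-hand side, differentiate term by term:
  d/dx[-x^2/4] = -x/2
  d/dx[y^2/4] = y·y'/2
  d/dx[-5] = 0

Separating the contributions that come from x directly and those that come through y:
  without y':      -x/2
  multiplying y':  y/2

so (-x/2) + (y/2)·y' = 0, and therefore
  dy/dx = -(-x/2)/(y/2) = x/y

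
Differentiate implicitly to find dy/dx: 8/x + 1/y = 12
Differentiate the relation implicitly: treat y = y(x) and apply the chain rule, so every y-derivative picks up a y' = dy/dx factor.

With everything moved to the left-hand side, differentiate term by term:
  d/dx[1/y] = -y'/y^2
  d/dx[8/x] = -8/x^2
  d/dx[-12] = 0

Separating the contributions that come from x directly and those that come through y:
  without y':      -8/x^2
  multiplying y':  -1/y^2

so (-8/x^2) + (-1/y^2)·y' = 0, and therefore
  dy/dx = -(-8/x^2)/(-1/y^2) = -8y^2/x^2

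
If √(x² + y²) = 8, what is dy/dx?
Differentiate the relation implicitly: treat y = y(x) and apply the chain rule, so every y-derivative picks up a y' = dy/dx factor.

With everything moved to the left-hand side, differentiate term by term:
  d/dx[√(x^2 + y^2)] = (x + y·y')/√(x^2 + y^2)
  d/dx[-8] = 0

Separating the contributions that come from x directly and those that come through y:
  without y':      x/√(x^2 + y^2)
  multiplying y':  y/√(x^2 + y^2)

so (x/√(x^2 + y^2)) + (y/√(x^2 + y^2))·y' = 0, and therefore
  dy/dx = -(x/√(x^2 + y^2))/(y/√(x^2 + y^2)) = -x/y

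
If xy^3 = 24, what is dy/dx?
Take d/dx of both sides. Since y is implicitly a function of x, the chain rule attaches a y' = dy/dx factor whenever we differentiate through y.

Set F(x, y) = (left side) − (right side), so the curve is F = 0. Differentiating each term of F:
  d/dx[xy^3] = 3xy^2·y' + y^3
  d/dx[-24] = 0

Collecting, the y'-free part is the partial derivative in x and the y' coefficient is the partial derivative in y:
  ∂F/∂x = y^3
  ∂F/∂y = 3xy^2

so d/dx[F(x, y(x))] = ∂F/∂x + (∂F/∂y)·y' = 0. Rearranging,
  dy/dx = -(∂F/∂x)/(∂F/∂y) = -(y^3)/(3xy^2) = -y/(3x)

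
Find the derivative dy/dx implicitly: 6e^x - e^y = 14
Differentiate both sides with respect to x, treating y as y(x). By the chain rule, any term containing y contributes a factor of y' = dy/dx when we differentiate it.

Move every term to one side and write the relation as F(x, y) = 0. Term by term,
  d/dx[6e^(x)] = 6e^(x)
  d/dx[-e^(y)] = -y'·e^(y)
  d/dx[-14] = 0

The pieces without y' make up ∂F/∂x and the coefficient of y' is ∂F/∂y:
  ∂F/∂x = 6e^(x),
  ∂F/∂y = -e^(y).

Since d/dx[F] = ∂F/∂x + (∂F/∂y)·y' = 0, solve for y':
  (∂F/∂y)·y' = -∂F/∂x
  dy/dx = -(∂F/∂x)/(∂F/∂y) = -(6e^(x))/(-e^(y)) = 6e^(x - y)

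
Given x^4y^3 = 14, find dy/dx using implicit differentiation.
Apply d/dx to both sides, remembering that y depends on x. Each occurrence of y therefore brings in a y' = dy/dx via the chain rule.

With F(x, y) equal to the left-hand side minus the right, differentiate F term by term:
  d/dx[x^4y^3] = 3x^4y^2·y' + 4x^3y^3
  d/dx[-14] = 0
Adding these up, d/dx[F] = 0 becomes
  (4x^3y^3) + (3x^4y^2)·y' = 0,
so isolating y',
  dy/dx = -(4x^3y^3)/(3x^4y^2) = -4y/(3x)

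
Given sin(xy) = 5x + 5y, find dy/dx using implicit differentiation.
Apply d/dx to both sides, remembering that y depends on x. Each occurrence of y therefore brings in a y' = dy/dx via the chain rule.

With F(x, y) equal to the left-hand side minus the right, differentiate F term by term:
  d/dx[-5x] = -5
  d/dx[-5y] = -5·y'
  d/dx[sin(xy)] = (x·y' + y)·cos(xy)
Adding these up, d/dx[F] = 0 becomes
  (y·cos(xy) - 5) + (x·cos(xy) - 5)·y' = 0,
so isolating y',
  dy/dx = -(y·cos(xy) - 5)/(x·cos(xy) - 5) = (-y·cos(xy) + 5)/(x·cos(xy) - 5)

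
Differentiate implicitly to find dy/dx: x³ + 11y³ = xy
Differentiate both sides with respect to x, treating y as y(x). By the chain rule, any term containing y contributes a factor of y' = dy/dx when we differentiate it.

Move every term to one side and write the relation as F(x, y) = 0. Term by term,
  d/dx[x^3] = 3x^2
  d/dx[-xy] = -x·y' - y
  d/dx[11y^3] = 33y^2·y'

The pieces without y' make up ∂F/∂x and the coefficient of y' is ∂F/∂y:
  ∂F/∂x = 3x^2 - y,
  ∂F/∂y = -x + 33y^2.

Since d/dx[F] = ∂F/∂x + (∂F/∂y)·y' = 0, solve for y':
  (∂F/∂y)·y' = -∂F/∂x
  dy/dx = -(∂F/∂x)/(∂F/∂y) = -(3x^2 - y)/(-x + 33y^2) = (3x^2 - y)/(x - 33y^2)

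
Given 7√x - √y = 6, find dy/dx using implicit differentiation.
Differentiate both sides with respect to x, treating y as y(x). By the chain rule, any term containing y contributes a factor of y' = dy/dx when we differentiate it.

Move every term to one side and write the relation as F(x, y) = 0. Term by term,
  d/dx[7√(x)] = 7/(2√(x))
  d/dx[-√(y)] = -y'/(2√(y))
  d/dx[-6] = 0

The pieces without y' make up ∂F/∂x and the coefficient of y' is ∂F/∂y:
  ∂F/∂x = 7/(2√(x)),
  ∂F/∂y = -1/(2√(y)).

Since d/dx[F] = ∂F/∂x + (∂F/∂y)·y' = 0, solve for y':
  (∂F/∂y)·y' = -∂F/∂x
  dy/dx = -(∂F/∂x)/(∂F/∂y) = -(7/(2√(x)))/(-1/(2√(y))) = 7√(y)/√(x)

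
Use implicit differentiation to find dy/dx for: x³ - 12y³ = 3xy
Apply d/dx to both sides, remembering that y depends on x. Each occurrence of y therefore brings in a y' = dy/dx via the chain rule.

With F(x, y) equal to the left-hand side minus the right, differentiate F term by term:
  d/dx[x^3] = 3x^2
  d/dx[-3xy] = -3x·y' - 3y
  d/dx[-12y^3] = -36y^2·y'
Adding these up, d/dx[F] = 0 becomes
  (3x^2 - 3y) + (-3x - 36y^2)·y' = 0,
so isolating y',
  dy/dx = -(3x^2 - 3y)/(-3x - 36y^2) = (x^2 - y)/(x + 12y^2)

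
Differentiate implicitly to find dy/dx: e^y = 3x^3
Take d/dx of both sides. Since y is implicitly a function of x, the chain rule attaches a y' = dy/dx factor whenever we differentiate through y.

Set F(x, y) = (left side) − (right side), so the curve is F = 0. Differentiating each term of F:
  d/dx[-3x^3] = -9x^2
  d/dx[e^(y)] = y'·e^(y)

Collecting, the y'-free part is the partial derivative in x and the y' coefficient is the partial derivative in y:
  ∂F/∂x = -9x^2
  ∂F/∂y = e^(y)

so d/dx[F(x, y(x))] = ∂F/∂x + (∂F/∂y)·y' = 0. Rearranging,
  dy/dx = -(∂F/∂x)/(∂F/∂y) = -(-9x^2)/(e^(y)) = 9x^2e^(-y)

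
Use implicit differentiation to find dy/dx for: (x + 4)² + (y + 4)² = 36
Apply d/dx to both sides, remembering that y depends on x. Each occurrence of y therefore brings in a y' = dy/dx via the chain rule.

With F(x, y) equal to the left-hand side minus the right, differentiate F term by term:
  d/dx[(x + 4)^2] = 2x + 8
  d/dx[(y + 4)^2] = 2·y'(y + 4)
  d/dx[-36] = 0
Adding these up, d/dx[F] = 0 becomes
  (2x + 8) + (2y + 8)·y' = 0,
so isolating y',
  dy/dx = -(2x + 8)/(2y + 8) = (-x - 4)/(y + 4)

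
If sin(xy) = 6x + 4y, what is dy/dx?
Differentiate the relation implicitly: treat y = y(x) and apply the chain rule, so every y-derivative picks up a y' = dy/dx factor.

With everything moved to the left-hand side, differentiate term by term:
  d/dx[-6x] = -6
  d/dx[-4y] = -4·y'
  d/dx[sin(xy)] = (x·y' + y)·cos(xy)

Separating the contributions that come from x directly and those that come through y:
  without y':      y·cos(xy) - 6
  multiplying y':  x·cos(xy) - 4

so (y·cos(xy) - 6) + (x·cos(xy) - 4)·y' = 0, and therefore
  dy/dx = -(y·cos(xy) - 6)/(x·cos(xy) - 4) = (-y·cos(xy) + 6)/(x·cos(xy) - 4)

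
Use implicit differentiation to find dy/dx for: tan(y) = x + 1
Differentiate the relation implicitly: treat y = y(x) and apply the chain rule, so every y-derivative picks up a y' = dy/dx factor.

With everything moved to the left-hand side, differentiate term by term:
  d/dx[-x] = -1
  d/dx[tan(y)] = y'(tan(y)^2 + 1)
  d/dx[-1] = 0

Separating the contributions that come from x directly and those that come through y:
  without y':      -1
  multiplying y':  tan(y)^2 + 1

so (-1) + (tan(y)^2 + 1)·y' = 0, and therefore
  dy/dx = -(-1)/(tan(y)^2 + 1) = cos(y)^2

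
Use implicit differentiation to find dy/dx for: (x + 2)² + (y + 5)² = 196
Differentiate the relation implicitly: treat y = y(x) and apply the chain rule, so every y-derivative picks up a y' = dy/dx factor.

With everything moved to the left-hand side, differentiate term by term:
  d/dx[(x + 2)^2] = 2x + 4
  d/dx[(y + 5)^2] = 2·y'(y + 5)
  d/dx[-196] = 0

Separating the contributions that come from x directly and those that come through y:
  without y':      2x + 4
  multiplying y':  2y + 10

so (2x + 4) + (2y + 10)·y' = 0, and therefore
  dy/dx = -(2x + 4)/(2y + 10) = (-x - 2)/(y + 5)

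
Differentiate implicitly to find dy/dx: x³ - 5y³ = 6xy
Differentiate both sides with respect to x, treating y as y(x). By the chain rule, any term containing y contributes a factor of y' = dy/dx when we differentiate it.

Move every term to one side and write the relation as F(x, y) = 0. Term by term,
  d/dx[x^3] = 3x^2
  d/dx[-6xy] = -6x·y' - 6y
  d/dx[-5y^3] = -15y^2·y'

The pieces without y' make up ∂F/∂x and the coefficient of y' is ∂F/∂y:
  ∂F/∂x = 3x^2 - 6y,
  ∂F/∂y = -6x - 15y^2.

Since d/dx[F] = ∂F/∂x + (∂F/∂y)·y' = 0, solve for y':
  (∂F/∂y)·y' = -∂F/∂x
  dy/dx = -(∂F/∂x)/(∂F/∂y) = -(3x^2 - 6y)/(-6x - 15y^2) = (x^2 - 2y)/(2x + 5y^2)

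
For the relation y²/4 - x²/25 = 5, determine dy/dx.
Apply d/dx to both sides, remembering that y depends on x. Each occurrence of y therefore brings in a y' = dy/dx via the chain rule.

With F(x, y) equal to the left-hand side minus the right, differentiate F term by term:
  d/dx[-x^2/25] = -2x/25
  d/dx[y^2/4] = y·y'/2
  d/dx[-5] = 0
Adding these up, d/dx[F] = 0 becomes
  (-2x/25) + (y/2)·y' = 0,
so isolating y',
  dy/dx = -(-2x/25)/(y/2) = 4x/(25y)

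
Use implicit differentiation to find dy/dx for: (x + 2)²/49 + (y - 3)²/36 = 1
Differentiate both sides with respect to x, treating y as y(x). By the chain rule, any term containing y contributes a factor of y' = dy/dx when we differentiate it.

Move every term to one side and write the relation as F(x, y) = 0. Term by term,
  d/dx[(x + 2)^2/49] = 2x/49 + 4/49
  d/dx[(y - 3)^2/36] = y'(y - 3)/18
  d/dx[-1] = 0

The pieces without y' make up ∂F/∂x and the coefficient of y' is ∂F/∂y:
  ∂F/∂x = 2x/49 + 4/49,
  ∂F/∂y = y/18 - 1/6.

Since d/dx[F] = ∂F/∂x + (∂F/∂y)·y' = 0, solve for y':
  (∂F/∂y)·y' = -∂F/∂x
  dy/dx = -(∂F/∂x)/(∂F/∂y) = -(2x/49 + 4/49)/(y/18 - 1/6)
        = -(2(x + 2)/49)/((y - 3)/18) = 36(-x - 2)/(49(y - 3))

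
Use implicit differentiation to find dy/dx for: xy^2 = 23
Differentiate both sides with respect to x, treating y as y(x). By the chain rule, any term containing y contributes a factor of y' = dy/dx when we differentiate it.

Move every term to one side and write the relation as F(x, y) = 0. Term by term,
  d/dx[xy^2] = 2xy·y' + y^2
  d/dx[-23] = 0

The pieces without y' make up ∂F/∂x and the coefficient of y' is ∂F/∂y:
  ∂F/∂x = y^2,
  ∂F/∂y = 2xy.

Since d/dx[F] = ∂F/∂x + (∂F/∂y)·y' = 0, solve for y':
  (∂F/∂y)·y' = -∂F/∂x
  dy/dx = -(∂F/∂x)/(∂F/∂y) = -(y^2)/(2xy) = -y/(2x)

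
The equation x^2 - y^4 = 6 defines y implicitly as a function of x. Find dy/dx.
Differentiate the relation implicitly: treat y = y(x) and apply the chain rule, so every y-derivative picks up a y' = dy/dx factor.

With everything moved to the left-hand side, differentiate term by term:
  d/dx[x^2] = 2x
  d/dx[-y^4] = -4y^3·y'
  d/dx[-6] = 0

Separating the contributions that come from x directly and those that come through y:
  without y':      2x
  multiplying y':  -4y^3

so (2x) + (-4y^3)·y' = 0, and therefore
  dy/dx = -(2x)/(-4y^3) = x/(2y^3)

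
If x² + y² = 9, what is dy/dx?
Differentiate both sides with respect to x, treating y as y(x). By the chain rule, any term containing y contributes a factor of y' = dy/dx when we differentiate it.

Move every term to one side and write the relation as F(x, y) = 0. Term by term,
  d/dx[x^2] = 2x
  d/dx[y^2] = 2y·y'
  d/dx[-9] = 0

The pieces without y' make up ∂F/∂x and the coefficient of y' is ∂F/∂y:
  ∂F/∂x = 2x,
  ∂F/∂y = 2y.

Since d/dx[F] = ∂F/∂x + (∂F/∂y)·y' = 0, solve for y':
  (∂F/∂y)·y' = -∂F/∂x
  dy/dx = -(∂F/∂x)/(∂F/∂y) = -(2x)/(2y) = -x/y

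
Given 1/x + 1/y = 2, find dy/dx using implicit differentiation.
Take d/dx of both sides. Since y is implicitly a function of x, the chain rule attaches a y' = dy/dx factor whenever we differentiate through y.

Set F(x, y) = (left side) − (right side), so the curve is F = 0. Differentiating each term of F:
  d/dx[1/y] = -y'/y^2
  d/dx[1/x] = -1/x^2
  d/dx[-2] = 0

Collecting, the y'-free part is the partial derivative in x and the y' coefficient is the partial derivative in y:
  ∂F/∂x = -1/x^2
  ∂F/∂y = -1/y^2

so d/dx[F(x, y(x))] = ∂F/∂x + (∂F/∂y)·y' = 0. Rearranging,
  dy/dx = -(∂F/∂x)/(∂F/∂y) = -(-1/x^2)/(-1/y^2) = -y^2/x^2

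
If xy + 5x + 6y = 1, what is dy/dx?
Differentiate both sides with respect to x, treating y as y(x). By the chain rule, any term containing y contributes a factor of y' = dy/dx when we differentiate it.

Move every term to one side and write the relation as F(x, y) = 0. Term by term,
  d/dx[xy] = x·y' + y
  d/dx[5x] = 5
  d/dx[6y] = 6·y'
  d/dx[-1] = 0

The pieces without y' make up ∂F/∂x and the coefficient of y' is ∂F/∂y:
  ∂F/∂x = y + 5,
  ∂F/∂y = x + 6.

Since d/dx[F] = ∂F/∂x + (∂F/∂y)·y' = 0, solve for y':
  (∂F/∂y)·y' = -∂F/∂x
  dy/dx = -(∂F/∂x)/(∂F/∂y) = -(y + 5)/(x + 6) = (-y - 5)/(x + 6)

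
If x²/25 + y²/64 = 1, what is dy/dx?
Differentiate the relation implicitly: treat y = y(x) and apply the chain rule, so every y-derivative picks up a y' = dy/dx factor.

With everything moved to the left-hand side, differentiate term by term:
  d/dx[x^2/25] = 2x/25
  d/dx[y^2/64] = y·y'/32
  d/dx[-1] = 0

Separating the contributions that come from x directly and those that come through y:
  without y':      2x/25
  multiplying y':  y/32

so (2x/25) + (y/32)·y' = 0, and therefore
  dy/dx = -(2x/25)/(y/32) = -64x/(25y)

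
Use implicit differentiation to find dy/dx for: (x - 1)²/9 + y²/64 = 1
Differentiate the relation implicitly: treat y = y(x) and apply the chain rule, so every y-derivative picks up a y' = dy/dx factor.

With everything moved to the left-hand side, differentiate term by term:
  d/dx[y^2/64] = y·y'/32
  d/dx[(x - 1)^2/9] = 2x/9 - 2/9
  d/dx[-1] = 0

Separating the contributions that come from x directly and those that come through y:
  without y':      2x/9 - 2/9
  multiplying y':  y/32

so (2x/9 - 2/9) + (y/32)·y' = 0, and therefore
  dy/dx = -(2x/9 - 2/9)/(y/32)
        = -(2(x - 1)/9)/(y/32) = 64(1 - x)/(9y)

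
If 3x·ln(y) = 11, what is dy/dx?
Differentiate both sides with respect to x, treating y as y(x). By the chain rule, any term containing y contributes a factor of y' = dy/dx when we differentiate it.

Move every term to one side and write the relation as F(x, y) = 0. Term by term,
  d/dx[3x·ln(y)] = 3x·y'/y + 3ln(y)
  d/dx[-11] = 0

The pieces without y' make up ∂F/∂x and the coefficient of y' is ∂F/∂y:
  ∂F/∂x = 3ln(y),
  ∂F/∂y = 3x/y.

Since d/dx[F] = ∂F/∂x + (∂F/∂y)·y' = 0, solve for y':
  (∂F/∂y)·y' = -∂F/∂x
  dy/dx = -(∂F/∂x)/(∂F/∂y) = -(3ln(y))/(3x/y) = -y·ln(y)/x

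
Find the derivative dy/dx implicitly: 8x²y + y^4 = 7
Apply d/dx to both sides, remembering that y depends on x. Each occurrence of y therefore brings in a y' = dy/dx via the chain rule.

With F(x, y) equal to the left-hand side minus the right, differentiate F term by term:
  d/dx[8x^2y] = 8x^2·y' + 16xy
  d/dx[y^4] = 4y^3·y'
  d/dx[-7] = 0
Adding these up, d/dx[F] = 0 becomes
  (16xy) + (8x^2 + 4y^3)·y' = 0,
so isolating y',
  dy/dx = -(16xy)/(8x^2 + 4y^3) = -4xy/(2x^2 + y^3)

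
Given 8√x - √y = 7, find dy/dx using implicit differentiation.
Apply d/dx to both sides, remembering that y depends on x. Each occurrence of y therefore brings in a y' = dy/dx via the chain rule.

With F(x, y) equal to the left-hand side minus the right, differentiate F term by term:
  d/dx[8√(x)] = 4/√(x)
  d/dx[-√(y)] = -y'/(2√(y))
  d/dx[-7] = 0
Adding these up, d/dx[F] = 0 becomes
  (4/√(x)) + (-1/(2√(y)))·y' = 0,
so isolating y',
  dy/dx = -(4/√(x))/(-1/(2√(y))) = 8√(y)/√(x)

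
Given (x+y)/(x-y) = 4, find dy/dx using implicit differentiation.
Take d/dx of both sides. Since y is implicitly a function of x, the chain rule attaches a y' = dy/dx factor whenever we differentiate through y.

Set F(x, y) = (left side) − (right side), so the curve is F = 0. Differentiating each term of F:
  d/dx[(x + y)/(x - y)] = (y' + 1)/(x - y) + (x + y)(y' - 1)/(x - y)^2
  d/dx[-4] = 0

Collecting, the y'-free part is the partial derivative in x and the y' coefficient is the partial derivative in y:
  ∂F/∂x = 1/(x - y) - (x + y)/(x - y)^2
  ∂F/∂y = 1/(x - y) + (x + y)/(x - y)^2

so d/dx[F(x, y(x))] = ∂F/∂x + (∂F/∂y)·y' = 0. Rearranging,
  dy/dx = -(∂F/∂x)/(∂F/∂y) = -(1/(x - y) - (x + y)/(x - y)^2)/(1/(x - y) + (x + y)/(x - y)^2)
        = -(-2y/(x - y)^2)/(2x/(x - y)^2) = y/x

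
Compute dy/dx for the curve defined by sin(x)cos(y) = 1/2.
Take d/dx of both sides. Since y is implicitly a function of x, the chain rule attaches a y' = dy/dx factor whenever we differentiate through y.

Set F(x, y) = (left side) − (right side), so the curve is F = 0. Differentiating each term of F:
  d/dx[sin(x)·cos(y)] = -y'·sin(x)·sin(y) + cos(x)·cos(y)
  d/dx[-1/2] = 0

Collecting, the y'-free part is the partial derivative in x and the y' coefficient is the partial derivative in y:
  ∂F/∂x = cos(x)·cos(y)
  ∂F/∂y = -sin(x)·sin(y)

so d/dx[F(x, y(x))] = ∂F/∂x + (∂F/∂y)·y' = 0. Rearranging,
  dy/dx = -(∂F/∂x)/(∂F/∂y) = -(cos(x)·cos(y))/(-sin(x)·sin(y)) = 1/(tan(x)·tan(y))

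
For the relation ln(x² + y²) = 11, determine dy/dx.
Differentiate both sides with respect to x, treating y as y(x). By the chain rule, any term containing y contributes a factor of y' = dy/dx when we differentiate it.

Move every term to one side and write the relation as F(x, y) = 0. Term by term,
  d/dx[ln(x^2 + y^2)] = (2x + 2y·y')/(x^2 + y^2)
  d/dx[-11] = 0

The pieces without y' make up ∂F/∂x and the coefficient of y' is ∂F/∂y:
  ∂F/∂x = 2x/(x^2 + y^2),
  ∂F/∂y = 2y/(x^2 + y^2).

Since d/dx[F] = ∂F/∂x + (∂F/∂y)·y' = 0, solve for y':
  (∂F/∂y)·y' = -∂F/∂x
  dy/dx = -(∂F/∂x)/(∂F/∂y) = -(2x/(x^2 + y^2))/(2y/(x^2 + y^2)) = -x/y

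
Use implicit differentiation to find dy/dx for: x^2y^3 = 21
Differentiate both sides with respect to x, treating y as y(x). By the chain rule, any term containing y contributes a factor of y' = dy/dx when we differentiate it.

Move every term to one side and write the relation as F(x, y) = 0. Term by term,
  d/dx[x^2y^3] = 3x^2y^2·y' + 2xy^3
  d/dx[-21] = 0

The pieces without y' make up ∂F/∂x and the coefficient of y' is ∂F/∂y:
  ∂F/∂x = 2xy^3,
  ∂F/∂y = 3x^2y^2.

Since d/dx[F] = ∂F/∂x + (∂F/∂y)·y' = 0, solve for y':
  (∂F/∂y)·y' = -∂F/∂x
  dy/dx = -(∂F/∂x)/(∂F/∂y) = -(2xy^3)/(3x^2y^2) = -2y/(3x)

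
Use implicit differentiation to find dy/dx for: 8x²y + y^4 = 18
Differentiate the relation implicitly: treat y = y(x) and apply the chain rule, so every y-derivative picks up a y' = dy/dx factor.

With everything moved to the left-hand side, differentiate term by term:
  d/dx[8x^2y] = 8x^2·y' + 16xy
  d/dx[y^4] = 4y^3·y'
  d/dx[-18] = 0

Separating the contributions that come from x directly and those that come through y:
  without y':      16xy
  multiplying y':  8x^2 + 4y^3

so (16xy) + (8x^2 + 4y^3)·y' = 0, and therefore
  dy/dx = -(16xy)/(8x^2 + 4y^3) = -4xy/(2x^2 + y^3)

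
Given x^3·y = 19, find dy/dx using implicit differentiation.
Take d/dx of both sides. Since y is implicitly a function of x, the chain rule attaches a y' = dy/dx factor whenever we differentiate through y.

Set F(x, y) = (left side) − (right side), so the curve is F = 0. Differentiating each term of F:
  d/dx[x^3y] = x^3·y' + 3x^2y
  d/dx[-19] = 0

Collecting, the y'-free part is the partial derivative in x and the y' coefficient is the partial derivative in y:
  ∂F/∂x = 3x^2y
  ∂F/∂y = x^3

so d/dx[F(x, y(x))] = ∂F/∂x + (∂F/∂y)·y' = 0. Rearranging,
  dy/dx = -(∂F/∂x)/(∂F/∂y) = -(3x^2y)/(x^3) = -3y/x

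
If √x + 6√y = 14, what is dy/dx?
Differentiate the relation implicitly: treat y = y(x) and apply the chain rule, so every y-derivative picks up a y' = dy/dx factor.

With everything moved to the left-hand side, differentiate term by term:
  d/dx[√(x)] = 1/(2√(x))
  d/dx[6√(y)] = 3·y'/√(y)
  d/dx[-14] = 0

Separating the contributions that come from x directly and those that come through y:
  without y':      1/(2√(x))
  multiplying y':  3/√(y)

so (1/(2√(x))) + (3/√(y))·y' = 0, and therefore
  dy/dx = -(1/(2√(x)))/(3/√(y)) = -√(y)/(6√(x))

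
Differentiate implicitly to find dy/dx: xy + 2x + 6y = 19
Apply d/dx to both sides, remembering that y depends on x. Each occurrence of y therefore brings in a y' = dy/dx via the chain rule.

With F(x, y) equal to the left-hand side minus the right, differentiate F term by term:
  d/dx[xy] = x·y' + y
  d/dx[2x] = 2
  d/dx[6y] = 6·y'
  d/dx[-19] = 0
Adding these up, d/dx[F] = 0 becomes
  (y + 2) + (x + 6)·y' = 0,
so isolating y',
  dy/dx = -(y + 2)/(x + 6) = (-y - 2)/(x + 6)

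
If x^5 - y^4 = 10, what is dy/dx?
Take d/dx of both sides. Since y is implicitly a function of x, the chain rule attaches a y' = dy/dx factor whenever we differentiate through y.

Set F(x, y) = (left side) − (right side), so the curve is F = 0. Differentiating each term of F:
  d/dx[x^5] = 5x^4
  d/dx[-y^4] = -4y^3·y'
  d/dx[-10] = 0

Collecting, the y'-free part is the partial derivative in x and the y' coefficient is the partial derivative in y:
  ∂F/∂x = 5x^4
  ∂F/∂y = -4y^3

so d/dx[F(x, y(x))] = ∂F/∂x + (∂F/∂y)·y' = 0. Rearranging,
  dy/dx = -(∂F/∂x)/(∂F/∂y) = -(5x^4)/(-4y^3) = 5x^4/(4y^3)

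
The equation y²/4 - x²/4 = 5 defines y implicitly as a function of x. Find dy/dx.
Take d/dx of both sides. Since y is implicitly a function of x, the chain rule attaches a y' = dy/dx factor whenever we differentiate through y.

Set F(x, y) = (left side) − (right side), so the curve is F = 0. Differentiating each term of F:
  d/dx[-x^2/4] = -x/2
  d/dx[y^2/4] = y·y'/2
  d/dx[-5] = 0

Collecting, the y'-free part is the partial derivative in x and the y' coefficient is the partial derivative in y:
  ∂F/∂x = -x/2
  ∂F/∂y = y/2

so d/dx[F(x, y(x))] = ∂F/∂x + (∂F/∂y)·y' = 0. Rearranging,
  dy/dx = -(∂F/∂x)/(∂F/∂y) = -(-x/2)/(y/2) = x/y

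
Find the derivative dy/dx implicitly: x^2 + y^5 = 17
Take d/dx of both sides. Since y is implicitly a function of x, the chain rule attaches a y' = dy/dx factor whenever we differentiate through y.

Set F(x, y) = (left side) − (right side), so the curve is F = 0. Differentiating each term of F:
  d/dx[x^2] = 2x
  d/dx[y^5] = 5y^4·y'
  d/dx[-17] = 0

Collecting, the y'-free part is the partial derivative in x and the y' coefficient is the partial derivative in y:
  ∂F/∂x = 2x
  ∂F/∂y = 5y^4

so d/dx[F(x, y(x))] = ∂F/∂x + (∂F/∂y)·y' = 0. Rearranging,
  dy/dx = -(∂F/∂x)/(∂F/∂y) = -(2x)/(5y^4) = -2x/(5y^4)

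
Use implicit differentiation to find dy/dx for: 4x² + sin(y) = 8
Take d/dx of both sides. Since y is implicitly a function of x, the chain rule attaches a y' = dy/dx factor whenever we differentiate through y.

Set F(x, y) = (left side) − (right side), so the curve is F = 0. Differentiating each term of F:
  d/dx[4x^2] = 8x
  d/dx[sin(y)] = y'·cos(y)
  d/dx[-8] = 0

Collecting, the y'-free part is the partial derivative in x and the y' coefficient is the partial derivative in y:
  ∂F/∂x = 8x
  ∂F/∂y = cos(y)

so d/dx[F(x, y(x))] = ∂F/∂x + (∂F/∂y)·y' = 0. Rearranging,
  dy/dx = -(∂F/∂x)/(∂F/∂y) = -(8x)/(cos(y)) = -8x/cos(y)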